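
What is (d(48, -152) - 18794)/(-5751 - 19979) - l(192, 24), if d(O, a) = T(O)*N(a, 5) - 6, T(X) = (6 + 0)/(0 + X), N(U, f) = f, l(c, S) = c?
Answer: -7874177/41168 ≈ -191.27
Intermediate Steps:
T(X) = 6/X
d(O, a) = -6 + 30/O (d(O, a) = (6/O)*5 - 6 = 30/O - 6 = -6 + 30/O)
(d(48, -152) - 18794)/(-5751 - 19979) - l(192, 24) = ((-6 + 30/48) - 18794)/(-5751 - 19979) - 1*192 = ((-6 + 30*(1/48)) - 18794)/(-25730) - 192 = ((-6 + 5/8) - 18794)*(-1/25730) - 192 = (-43/8 - 18794)*(-1/25730) - 192 = -150395/8*(-1/25730) - 192 = 30079/41168 - 192 = -7874177/41168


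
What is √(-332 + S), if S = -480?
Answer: 2*I*√203 ≈ 28.496*I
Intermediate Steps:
√(-332 + S) = √(-332 - 480) = √(-812) = 2*I*√203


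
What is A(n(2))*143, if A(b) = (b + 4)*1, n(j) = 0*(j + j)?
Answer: 572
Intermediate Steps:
n(j) = 0 (n(j) = 0*(2*j) = 0)
A(b) = 4 + b (A(b) = (4 + b)*1 = 4 + b)
A(n(2))*143 = (4 + 0)*143 = 4*143 = 572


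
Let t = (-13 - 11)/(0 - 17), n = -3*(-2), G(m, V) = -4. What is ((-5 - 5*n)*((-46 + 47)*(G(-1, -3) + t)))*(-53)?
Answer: -81620/17 ≈ -4801.2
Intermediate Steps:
n = 6
t = 24/17 (t = -24/(-17) = -24*(-1/17) = 24/17 ≈ 1.4118)
((-5 - 5*n)*((-46 + 47)*(G(-1, -3) + t)))*(-53) = ((-5 - 5*6)*((-46 + 47)*(-4 + 24/17)))*(-53) = ((-5 - 30)*(1*(-44/17)))*(-53) = -35*(-44/17)*(-53) = (1540/17)*(-53) = -81620/17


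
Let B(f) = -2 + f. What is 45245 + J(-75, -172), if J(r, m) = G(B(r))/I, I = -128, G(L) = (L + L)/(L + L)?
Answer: 5791359/128 ≈ 45245.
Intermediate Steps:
G(L) = 1 (G(L) = (2*L)/((2*L)) = (2*L)*(1/(2*L)) = 1)
J(r, m) = -1/128 (J(r, m) = 1/(-128) = 1*(-1/128) = -1/128)
45245 + J(-75, -172) = 45245 - 1/128 = 5791359/128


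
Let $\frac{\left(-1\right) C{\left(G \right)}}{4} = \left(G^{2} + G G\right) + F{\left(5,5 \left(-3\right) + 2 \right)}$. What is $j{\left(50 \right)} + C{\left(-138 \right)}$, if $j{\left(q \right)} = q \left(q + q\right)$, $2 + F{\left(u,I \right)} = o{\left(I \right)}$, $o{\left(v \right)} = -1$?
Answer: $-147340$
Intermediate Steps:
$F{\left(u,I \right)} = -3$ ($F{\left(u,I \right)} = -2 - 1 = -3$)
$C{\left(G \right)} = 12 - 8 G^{2}$ ($C{\left(G \right)} = - 4 \left(\left(G^{2} + G G\right) - 3\right) = - 4 \left(\left(G^{2} + G^{2}\right) - 3\right) = - 4 \left(2 G^{2} - 3\right) = - 4 \left(-3 + 2 G^{2}\right) = 12 - 8 G^{2}$)
$j{\left(q \right)} = 2 q^{2}$ ($j{\left(q \right)} = q 2 q = 2 q^{2}$)
$j{\left(50 \right)} + C{\left(-138 \right)} = 2 \cdot 50^{2} + \left(12 - 8 \left(-138\right)^{2}\right) = 2 \cdot 2500 + \left(12 - 152352\right) = 5000 + \left(12 - 152352\right) = 5000 - 152340 = -147340$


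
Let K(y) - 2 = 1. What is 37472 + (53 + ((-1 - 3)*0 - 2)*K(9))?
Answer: 37519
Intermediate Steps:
K(y) = 3 (K(y) = 2 + 1 = 3)
37472 + (53 + ((-1 - 3)*0 - 2)*K(9)) = 37472 + (53 + ((-1 - 3)*0 - 2)*3) = 37472 + (53 + (-4*0 - 2)*3) = 37472 + (53 + (0 - 2)*3) = 37472 + (53 - 2*3) = 37472 + (53 - 6) = 37472 + 47 = 37519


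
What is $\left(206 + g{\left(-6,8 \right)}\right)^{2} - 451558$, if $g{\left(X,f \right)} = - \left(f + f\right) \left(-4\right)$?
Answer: $-378658$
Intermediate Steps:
$g{\left(X,f \right)} = 8 f$ ($g{\left(X,f \right)} = - 2 f \left(-4\right) = - \left(-8\right) f = 8 f$)
$\left(206 + g{\left(-6,8 \right)}\right)^{2} - 451558 = \left(206 + 8 \cdot 8\right)^{2} - 451558 = \left(206 + 64\right)^{2} - 451558 = 270^{2} - 451558 = 72900 - 451558 = -378658$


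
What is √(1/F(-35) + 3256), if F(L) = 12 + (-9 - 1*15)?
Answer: √117213/6 ≈ 57.061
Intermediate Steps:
F(L) = -12 (F(L) = 12 + (-9 - 15) = 12 - 24 = -12)
√(1/F(-35) + 3256) = √(1/(-12) + 3256) = √(-1/12 + 3256) = √(39071/12) = √117213/6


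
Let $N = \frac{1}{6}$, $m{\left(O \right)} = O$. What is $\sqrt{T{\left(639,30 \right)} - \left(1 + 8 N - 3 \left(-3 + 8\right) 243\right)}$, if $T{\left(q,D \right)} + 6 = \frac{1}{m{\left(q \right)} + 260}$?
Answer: $\frac{\sqrt{26452426821}}{2697} \approx 60.305$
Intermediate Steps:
$T{\left(q,D \right)} = -6 + \frac{1}{260 + q}$ ($T{\left(q,D \right)} = -6 + \frac{1}{q + 260} = -6 + \frac{1}{260 + q}$)
$N = \frac{1}{6} \approx 0.16667$
$\sqrt{T{\left(639,30 \right)} - \left(1 + 8 N - 3 \left(-3 + 8\right) 243\right)} = \sqrt{\frac{-1559 - 3834}{260 + 639} + \left(3 \left(-3 + 8\right) 243 - \frac{7}{3}\right)} = \sqrt{\frac{-1559 - 3834}{899} + \left(3 \cdot 5 \cdot 243 - \frac{7}{3}\right)} = \sqrt{\frac{1}{899} \left(-5393\right) + \left(15 \cdot 243 - \frac{7}{3}\right)} = \sqrt{- \frac{5393}{899} + \left(3645 - \frac{7}{3}\right)} = \sqrt{- \frac{5393}{899} + \frac{10928}{3}} = \sqrt{\frac{9808093}{2697}} = \frac{\sqrt{26452426821}}{2697}$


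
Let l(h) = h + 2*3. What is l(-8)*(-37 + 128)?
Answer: -182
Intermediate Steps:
l(h) = 6 + h (l(h) = h + 6 = 6 + h)
l(-8)*(-37 + 128) = (6 - 8)*(-37 + 128) = -2*91 = -182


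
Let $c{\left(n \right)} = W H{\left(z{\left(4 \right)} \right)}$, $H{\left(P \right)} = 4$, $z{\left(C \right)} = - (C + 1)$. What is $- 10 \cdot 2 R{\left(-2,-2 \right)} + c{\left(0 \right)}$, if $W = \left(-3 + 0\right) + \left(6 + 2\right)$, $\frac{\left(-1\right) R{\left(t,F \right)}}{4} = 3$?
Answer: $260$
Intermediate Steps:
$R{\left(t,F \right)} = -12$ ($R{\left(t,F \right)} = \left(-4\right) 3 = -12$)
$z{\left(C \right)} = -1 - C$ ($z{\left(C \right)} = - (1 + C) = -1 - C$)
$W = 5$ ($W = -3 + 8 = 5$)
$c{\left(n \right)} = 20$ ($c{\left(n \right)} = 5 \cdot 4 = 20$)
$- 10 \cdot 2 R{\left(-2,-2 \right)} + c{\left(0 \right)} = - 10 \cdot 2 \left(-12\right) + 20 = \left(-10\right) \left(-24\right) + 20 = 240 + 20 = 260$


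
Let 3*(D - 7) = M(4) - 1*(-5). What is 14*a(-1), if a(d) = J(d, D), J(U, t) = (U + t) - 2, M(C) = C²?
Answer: 154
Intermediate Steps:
D = 14 (D = 7 + (4² - 1*(-5))/3 = 7 + (16 + 5)/3 = 7 + (⅓)*21 = 7 + 7 = 14)
J(U, t) = -2 + U + t
a(d) = 12 + d (a(d) = -2 + d + 14 = 12 + d)
14*a(-1) = 14*(12 - 1) = 14*11 = 154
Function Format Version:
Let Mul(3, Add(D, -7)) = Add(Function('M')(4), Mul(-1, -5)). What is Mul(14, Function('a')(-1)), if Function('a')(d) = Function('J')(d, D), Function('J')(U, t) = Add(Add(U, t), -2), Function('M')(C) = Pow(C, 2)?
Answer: 154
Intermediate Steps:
D = 14 (D = Add(7, Mul(Rational(1, 3), Add(Pow(4, 2), Mul(-1, -5)))) = Add(7, Mul(Rational(1, 3), Add(16, 5))) = Add(7, Mul(Rational(1, 3), 21)) = Add(7, 7) = 14)
Function('J')(U, t) = Add(-2, U, t)
Function('a')(d) = Add(12, d) (Function('a')(d) = Add(-2, d, 14) = Add(12, d))
Mul(14, Function('a')(-1)) = Mul(14, Add(12, -1)) = Mul(14, 11) = 154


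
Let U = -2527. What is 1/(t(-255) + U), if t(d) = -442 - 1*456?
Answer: -1/3425 ≈ -0.00029197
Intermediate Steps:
t(d) = -898 (t(d) = -442 - 456 = -898)
1/(t(-255) + U) = 1/(-898 - 2527) = 1/(-3425) = -1/3425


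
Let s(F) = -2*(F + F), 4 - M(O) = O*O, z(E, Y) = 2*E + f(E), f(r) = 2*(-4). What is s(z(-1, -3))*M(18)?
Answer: -12800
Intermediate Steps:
f(r) = -8
z(E, Y) = -8 + 2*E (z(E, Y) = 2*E - 8 = -8 + 2*E)
M(O) = 4 - O**2 (M(O) = 4 - O*O = 4 - O**2)
s(F) = -4*F
s(z(-1, -3))*M(18) = (-4*(-8 + 2*(-1)))*(4 - 1*18**2) = (-4*(-8 - 2))*(4 - 1*324) = (-4*(-10))*(4 - 324) = 40*(-320) = -12800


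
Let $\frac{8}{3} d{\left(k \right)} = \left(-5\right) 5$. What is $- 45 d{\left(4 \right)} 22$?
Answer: $\frac{37125}{4} \approx 9281.3$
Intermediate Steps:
$d{\left(k \right)} = - \frac{75}{8}$ ($d{\left(k \right)} = \frac{3 \left(\left(-5\right) 5\right)}{8} = \frac{3}{8} \left(-25\right) = - \frac{75}{8}$)
$- 45 d{\left(4 \right)} 22 = - 45 \left(\left(- \frac{75}{8}\right) 22\right) = \left(-45\right) \left(- \frac{825}{4}\right) = \frac{37125}{4}$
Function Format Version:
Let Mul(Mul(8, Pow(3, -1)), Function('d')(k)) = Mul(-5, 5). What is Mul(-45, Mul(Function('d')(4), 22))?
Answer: Rational(37125, 4) ≈ 9281.3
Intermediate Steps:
Function('d')(k) = Rational(-75, 8) (Function('d')(k) = Mul(Rational(3, 8), Mul(-5, 5)) = Mul(Rational(3, 8), -25) = Rational(-75, 8))
Mul(-45, Mul(Function('d')(4), 22)) = Mul(-45, Mul(Rational(-75, 8), 22)) = Mul(-45, Rational(-825, 4)) = Rational(37125, 4)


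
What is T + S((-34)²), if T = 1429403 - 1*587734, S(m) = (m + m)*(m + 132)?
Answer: 3819525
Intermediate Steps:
S(m) = 2*m*(132 + m) (S(m) = (2*m)*(132 + m) = 2*m*(132 + m))
T = 841669 (T = 1429403 - 587734 = 841669)
T + S((-34)²) = 841669 + 2*(-34)²*(132 + (-34)²) = 841669 + 2*1156*(132 + 1156) = 841669 + 2*1156*1288 = 841669 + 2977856 = 3819525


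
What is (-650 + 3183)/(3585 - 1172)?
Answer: 2533/2413 ≈ 1.0497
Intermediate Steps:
(-650 + 3183)/(3585 - 1172) = 2533/2413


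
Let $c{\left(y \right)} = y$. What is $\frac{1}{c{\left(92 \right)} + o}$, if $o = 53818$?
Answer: $\frac{1}{53910} \approx 1.8549 \cdot 10^{-5}$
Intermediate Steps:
$\frac{1}{c{\left(92 \right)} + o} = \frac{1}{92 + 53818} = \frac{1}{53910}$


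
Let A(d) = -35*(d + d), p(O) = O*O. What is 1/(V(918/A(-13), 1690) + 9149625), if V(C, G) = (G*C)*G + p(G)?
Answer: 7/104208535 ≈ 6.7173e-8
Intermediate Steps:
p(O) = O²
A(d) = -70*d
V(C, G) = G² + C*G² (V(C, G) = (G*C)*G + G² = (C*G)*G + G² = C*G² + G² = G² + C*G²)
1/(V(918/A(-13), 1690) + 9149625) = 1/(1690²*(1 + 918/((-70*(-13)))) + 9149625) = 1/(2856100*(1 + 918/910) + 9149625) = 1/(2856100*(1 + 918*(1/910)) + 9149625) = 1/(2856100*(1 + 459/455) + 9149625) = 1/(2856100*(914/455) + 9149625) = 1/(40161160/7 + 9149625) = 1/(104208535/7) = 7/104208535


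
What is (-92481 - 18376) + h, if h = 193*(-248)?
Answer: -158721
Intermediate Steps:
h = -47864
(-92481 - 18376) + h = (-92481 - 18376) - 47864 = -110857 - 47864 = -158721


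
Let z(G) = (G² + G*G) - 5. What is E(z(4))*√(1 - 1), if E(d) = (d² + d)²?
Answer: 0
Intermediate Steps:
z(G) = -5 + 2*G² (z(G) = (G² + G²) - 5 = 2*G² - 5 = -5 + 2*G²)
E(d) = (d + d²)²
E(z(4))*√(1 - 1) = ((-5 + 2*4²)²*(1 + (-5 + 2*4²))²)*√(1 - 1) = ((-5 + 2*16)²*(1 + (-5 + 2*16))²)*√0 = ((-5 + 32)²*(1 + (-5 + 32))²)*0 = (27²*(1 + 27)²)*0 = (729*28²)*0 = (729*784)*0 = 571536*0 = 0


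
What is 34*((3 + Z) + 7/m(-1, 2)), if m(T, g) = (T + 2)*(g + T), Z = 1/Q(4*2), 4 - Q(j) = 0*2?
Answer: 697/2 ≈ 348.50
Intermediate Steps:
Q(j) = 4 (Q(j) = 4 - 0*2 = 4 - 1*0 = 4 + 0 = 4)
Z = ¼ (Z = 1/4 = ¼ ≈ 0.25000)
m(T, g) = (2 + T)*(T + g)
34*((3 + Z) + 7/m(-1, 2)) = 34*((3 + ¼) + 7/((-1)² + 2*(-1) + 2*2 - 1*2)) = 34*(13/4 + 7/(1 - 2 + 4 - 2)) = 34*(13/4 + 7/1) = 34*(13/4 + 7*1) = 34*(13/4 + 7) = 34*(41/4) = 697/2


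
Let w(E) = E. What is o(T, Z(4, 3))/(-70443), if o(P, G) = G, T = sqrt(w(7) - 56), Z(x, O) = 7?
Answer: -7/70443 ≈ -9.9371e-5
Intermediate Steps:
T = 7*I (T = sqrt(7 - 56) = sqrt(-49) = 7*I ≈ 7.0*I)
o(T, Z(4, 3))/(-70443) = 7/(-70443) = 7*(-1/70443) = -7/70443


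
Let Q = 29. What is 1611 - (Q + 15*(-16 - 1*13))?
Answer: 2017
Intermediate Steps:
1611 - (Q + 15*(-16 - 1*13)) = 1611 - (29 + 15*(-16 - 1*13)) = 1611 - (29 + 15*(-16 - 13)) = 1611 - (29 + 15*(-29)) = 1611 - (29 - 435) = 1611 - 1*(-406) = 1611 + 406 = 2017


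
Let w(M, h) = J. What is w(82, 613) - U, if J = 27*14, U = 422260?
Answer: -421882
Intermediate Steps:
J = 378
w(M, h) = 378
w(82, 613) - U = 378 - 1*422260 = 378 - 422260 = -421882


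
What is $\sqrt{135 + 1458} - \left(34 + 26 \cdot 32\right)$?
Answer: $-866 + 3 \sqrt{177} \approx -826.09$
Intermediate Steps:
$\sqrt{135 + 1458} - \left(34 + 26 \cdot 32\right) = \sqrt{1593} - \left(34 + 832\right) = 3 \sqrt{177} - 866 = -866 + 3 \sqrt{177}$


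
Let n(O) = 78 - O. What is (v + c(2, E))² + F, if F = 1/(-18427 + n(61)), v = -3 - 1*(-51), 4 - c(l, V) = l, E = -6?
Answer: 46024999/18410 ≈ 2500.0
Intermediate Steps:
c(l, V) = 4 - l
v = 48 (v = -3 + 51 = 48)
F = -1/18410 (F = 1/(-18427 + (78 - 1*61)) = 1/(-18427 + (78 - 61)) = 1/(-18427 + 17) = 1/(-18410) = -1/18410 ≈ -5.4318e-5)
(v + c(2, E))² + F = (48 + (4 - 1*2))² - 1/18410 = (48 + (4 - 2))² - 1/18410 = (48 + 2)² - 1/18410 = 50² - 1/18410 = 2500 - 1/18410 = 46024999/18410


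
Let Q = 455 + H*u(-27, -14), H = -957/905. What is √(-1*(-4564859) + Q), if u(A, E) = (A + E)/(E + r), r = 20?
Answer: √14956448868390/1810 ≈ 2136.7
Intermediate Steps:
H = -957/905 (H = -957*1/905 = -957/905 ≈ -1.0575)
u(A, E) = (A + E)/(20 + E) (u(A, E) = (A + E)/(E + 20) = (A + E)/(20 + E))
Q = 836629/1810 (Q = 455 - 957*(-27 - 14)/(905*(20 - 14)) = 455 - 957*(-41)/(905*6) = 455 - 319*(-41)/1810 = 455 - 957/905*(-41/6) = 455 + 13079/1810 = 836629/1810 ≈ 462.23)
√(-1*(-4564859) + Q) = √(-1*(-4564859) + 836629/1810) = √(4564859 + 836629/1810) = √(8263231419/1810) = √14956448868390/1810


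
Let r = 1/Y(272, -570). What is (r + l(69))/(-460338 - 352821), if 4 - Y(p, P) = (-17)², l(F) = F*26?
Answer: -511289/231750315 ≈ -0.0022062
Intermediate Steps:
l(F) = 26*F
Y(p, P) = -285 (Y(p, P) = 4 - 1*(-17)² = 4 - 1*289 = 4 - 289 = -285)
r = -1/285 (r = 1/(-285) = -1/285 ≈ -0.0035088)
(r + l(69))/(-460338 - 352821) = (-1/285 + 26*69)/(-460338 - 352821) = (-1/285 + 1794)/(-813159) = (511289/285)*(-1/813159) = -511289/231750315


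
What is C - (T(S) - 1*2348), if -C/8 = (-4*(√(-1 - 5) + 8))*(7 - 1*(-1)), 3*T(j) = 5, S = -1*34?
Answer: 13183/3 + 256*I*√6 ≈ 4394.3 + 627.07*I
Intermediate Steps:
S = -34
T(j) = 5/3 (T(j) = (⅓)*5 = 5/3)
C = 2048 + 256*I*√6 (C = -8*(-4*(√(-1 - 5) + 8))*(7 - 1*(-1)) = -8*(-4*(√(-6) + 8))*(7 + 1) = -8*(-4*(I*√6 + 8))*8 = -8*(-4*(8 + I*√6))*8 = -8*(-32 - 4*I*√6)*8 = -8*(-256 - 32*I*√6) = 2048 + 256*I*√6 ≈ 2048.0 + 627.07*I)
C - (T(S) - 1*2348) = (2048 + 256*I*√6) - (5/3 - 1*2348) = (2048 + 256*I*√6) - (5/3 - 2348) = (2048 + 256*I*√6) - 1*(-7039/3) = (2048 + 256*I*√6) + 7039/3 = 13183/3 + 256*I*√6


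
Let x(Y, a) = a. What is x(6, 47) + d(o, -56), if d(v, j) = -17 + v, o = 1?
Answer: 31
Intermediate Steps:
x(6, 47) + d(o, -56) = 47 + (-17 + 1) = 47 - 16 = 31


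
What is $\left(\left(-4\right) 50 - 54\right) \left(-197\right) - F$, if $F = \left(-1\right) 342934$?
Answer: $392972$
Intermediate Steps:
$F = -342934$
$\left(\left(-4\right) 50 - 54\right) \left(-197\right) - F = \left(\left(-4\right) 50 - 54\right) \left(-197\right) - -342934 = \left(-200 - 54\right) \left(-197\right) + 342934 = \left(-254\right) \left(-197\right) + 342934 = 50038 + 342934 = 392972$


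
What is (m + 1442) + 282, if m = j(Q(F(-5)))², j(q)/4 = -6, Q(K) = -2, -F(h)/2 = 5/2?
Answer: 2300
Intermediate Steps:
F(h) = -5 (F(h) = -10/2 = -2*5/2 = -5)
j(q) = -24 (j(q) = 4*(-6) = -24)
m = 576 (m = (-24)² = 576)
(m + 1442) + 282 = (576 + 1442) + 282 = 2018 + 282 = 2300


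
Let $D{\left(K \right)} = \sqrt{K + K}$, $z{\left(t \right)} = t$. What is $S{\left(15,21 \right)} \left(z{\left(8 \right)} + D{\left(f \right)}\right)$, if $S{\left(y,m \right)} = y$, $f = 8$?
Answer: $180$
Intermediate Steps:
$D{\left(K \right)} = \sqrt{2} \sqrt{K}$ ($D{\left(K \right)} = \sqrt{2 K} = \sqrt{2} \sqrt{K}$)
$S{\left(15,21 \right)} \left(z{\left(8 \right)} + D{\left(f \right)}\right) = 15 \left(8 + \sqrt{2} \sqrt{8}\right) = 15 \left(8 + \sqrt{2} \cdot 2 \sqrt{2}\right) = 15 \left(8 + 4\right) = 15 \cdot 12 = 180$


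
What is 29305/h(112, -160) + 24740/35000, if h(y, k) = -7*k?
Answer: 752417/28000 ≈ 26.872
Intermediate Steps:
29305/h(112, -160) + 24740/35000 = 29305/((-7*(-160))) + 24740/35000 = 29305/1120 + 24740*(1/35000) = 29305*(1/1120) + 1237/1750 = 5861/224 + 1237/1750 = 752417/28000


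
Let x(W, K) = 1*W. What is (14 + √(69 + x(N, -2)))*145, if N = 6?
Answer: 2030 + 725*√3 ≈ 3285.7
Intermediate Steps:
x(W, K) = W
(14 + √(69 + x(N, -2)))*145 = (14 + √(69 + 6))*145 = (14 + √75)*145 = (14 + 5*√3)*145 = 2030 + 725*√3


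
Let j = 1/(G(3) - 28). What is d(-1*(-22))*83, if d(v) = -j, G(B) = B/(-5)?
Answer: 415/143 ≈ 2.9021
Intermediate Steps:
G(B) = -B/5 (G(B) = B*(-⅕) = -B/5)
j = -5/143 (j = 1/(-⅕*3 - 28) = 1/(-⅗ - 28) = 1/(-143/5) = -5/143 ≈ -0.034965)
d(v) = 5/143 (d(v) = -1*(-5/143) = 5/143)
d(-1*(-22))*83 = (5/143)*83 = 415/143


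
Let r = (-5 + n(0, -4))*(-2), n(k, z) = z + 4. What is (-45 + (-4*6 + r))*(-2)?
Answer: 118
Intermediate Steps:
n(k, z) = 4 + z
r = 10 (r = (-5 + (4 - 4))*(-2) = (-5 + 0)*(-2) = -5*(-2) = 10)
(-45 + (-4*6 + r))*(-2) = (-45 + (-4*6 + 10))*(-2) = (-45 + (-24 + 10))*(-2) = (-45 - 14)*(-2) = -59*(-2) = 118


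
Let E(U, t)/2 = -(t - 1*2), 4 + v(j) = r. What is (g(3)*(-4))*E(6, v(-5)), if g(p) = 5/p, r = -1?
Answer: -280/3 ≈ -93.333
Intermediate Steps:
v(j) = -5 (v(j) = -4 - 1 = -5)
E(U, t) = 4 - 2*t (E(U, t) = 2*(-(t - 1*2)) = 2*(-(t - 2)) = 2*(-(-2 + t)) = 2*(2 - t) = 4 - 2*t)
(g(3)*(-4))*E(6, v(-5)) = ((5/3)*(-4))*(4 - 2*(-5)) = ((5*(⅓))*(-4))*(4 + 10) = ((5/3)*(-4))*14 = -20/3*14 = -280/3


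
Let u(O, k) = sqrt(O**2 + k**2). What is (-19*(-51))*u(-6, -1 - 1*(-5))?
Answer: 1938*sqrt(13) ≈ 6987.6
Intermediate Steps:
(-19*(-51))*u(-6, -1 - 1*(-5)) = (-19*(-51))*sqrt((-6)**2 + (-1 - 1*(-5))**2) = 969*sqrt(36 + (-1 + 5)**2) = 969*sqrt(36 + 4**2) = 969*sqrt(36 + 16) = 969*sqrt(52) = 969*(2*sqrt(13)) = 1938*sqrt(13)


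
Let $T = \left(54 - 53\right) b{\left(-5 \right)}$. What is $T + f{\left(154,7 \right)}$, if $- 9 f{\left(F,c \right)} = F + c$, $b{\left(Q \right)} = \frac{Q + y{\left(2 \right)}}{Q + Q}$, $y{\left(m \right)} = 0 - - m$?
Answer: $- \frac{1583}{90} \approx -17.589$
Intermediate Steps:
$y{\left(m \right)} = m$ ($y{\left(m \right)} = 0 + m = m$)
$b{\left(Q \right)} = \frac{2 + Q}{2 Q}$ ($b{\left(Q \right)} = \frac{Q + 2}{Q + Q} = \frac{2 + Q}{2 Q}$)
$T = \frac{3}{10}$ ($T = \left(54 - 53\right) \frac{2 - 5}{2 \left(-5\right)} = 1 \cdot \frac{1}{2} \left(- \frac{1}{5}\right) \left(-3\right) = 1 \cdot \frac{3}{10} = \frac{3}{10} \approx 0.3$)
$f{\left(F,c \right)} = - \frac{F}{9} - \frac{c}{9}$ ($f{\left(F,c \right)} = - \frac{F + c}{9} = - \frac{F}{9} - \frac{c}{9}$)
$T + f{\left(154,7 \right)} = \frac{3}{10} - \frac{161}{9} = - \frac{1583}{90}$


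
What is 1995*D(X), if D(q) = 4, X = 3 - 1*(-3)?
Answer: 7980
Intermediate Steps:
X = 6 (X = 3 + 3 = 6)
1995*D(X) = 1995*4 = 7980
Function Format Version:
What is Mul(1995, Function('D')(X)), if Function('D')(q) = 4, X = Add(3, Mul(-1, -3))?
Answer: 7980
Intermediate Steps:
X = 6 (X = Add(3, 3) = 6)
Mul(1995, Function('D')(X)) = Mul(1995, 4) = 7980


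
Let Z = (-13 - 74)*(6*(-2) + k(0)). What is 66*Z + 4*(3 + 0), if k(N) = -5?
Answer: 97626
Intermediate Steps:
Z = 1479 (Z = (-13 - 74)*(6*(-2) - 5) = -87*(-12 - 5) = -87*(-17) = 1479)
66*Z + 4*(3 + 0) = 66*1479 + 4*(3 + 0) = 97614 + 4*3 = 97614 + 12 = 97626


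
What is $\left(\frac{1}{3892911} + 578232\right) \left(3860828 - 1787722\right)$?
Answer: $\frac{4666573450386384418}{3892911} \approx 1.1987 \cdot 10^{12}$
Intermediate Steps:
$\left(\frac{1}{3892911} + 578232\right) \left(3860828 - 1787722\right) = \left(\frac{1}{3892911} + 578232\right) 2073106 = \frac{2251005713353}{3892911} \cdot 2073106 = \frac{4666573450386384418}{3892911}$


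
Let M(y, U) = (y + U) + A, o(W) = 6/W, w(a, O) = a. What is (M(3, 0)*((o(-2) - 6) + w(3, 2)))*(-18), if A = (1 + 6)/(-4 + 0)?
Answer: 135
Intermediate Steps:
A = -7/4 (A = 7/(-4) = 7*(-¼) = -7/4 ≈ -1.7500)
M(y, U) = -7/4 + U + y (M(y, U) = (y + U) - 7/4 = (U + y) - 7/4 = -7/4 + U + y)
(M(3, 0)*((o(-2) - 6) + w(3, 2)))*(-18) = ((-7/4 + 0 + 3)*((6/(-2) - 6) + 3))*(-18) = (5*((6*(-½) - 6) + 3)/4)*(-18) = (5*((-3 - 6) + 3)/4)*(-18) = (5*(-9 + 3)/4)*(-18) = ((5/4)*(-6))*(-18) = -15/2*(-18) = 135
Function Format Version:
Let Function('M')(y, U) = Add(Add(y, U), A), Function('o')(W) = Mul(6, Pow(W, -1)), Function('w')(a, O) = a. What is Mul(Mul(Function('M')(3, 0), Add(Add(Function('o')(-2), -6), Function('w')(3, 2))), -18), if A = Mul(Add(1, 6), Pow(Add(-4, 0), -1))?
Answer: 135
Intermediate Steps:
A = Rational(-7, 4) (A = Mul(7, Pow(-4, -1)) = Mul(7, Rational(-1, 4)) = Rational(-7, 4) ≈ -1.7500)
Function('M')(y, U) = Add(Rational(-7, 4), U, y) (Function('M')(y, U) = Add(Add(y, U), Rational(-7, 4)) = Add(Add(U, y), Rational(-7, 4)) = Add(Rational(-7, 4), U, y))
Mul(Mul(Function('M')(3, 0), Add(Add(Function('o')(-2), -6), Function('w')(3, 2))), -18) = Mul(Mul(Add(Rational(-7, 4), 0, 3), Add(Add(Mul(6, Pow(-2, -1)), -6), 3)), -18) = Mul(Mul(Rational(5, 4), Add(Add(Mul(6, Rational(-1, 2)), -6), 3)), -18) = Mul(Mul(Rational(5, 4), Add(Add(-3, -6), 3)), -18) = Mul(Mul(Rational(5, 4), Add(-9, 3)), -18) = Mul(Mul(Rational(5, 4), -6), -18) = Mul(Rational(-15, 2), -18) = 135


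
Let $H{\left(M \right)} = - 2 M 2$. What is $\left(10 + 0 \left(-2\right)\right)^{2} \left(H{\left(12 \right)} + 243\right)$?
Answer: $19500$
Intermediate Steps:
$H{\left(M \right)} = - 4 M$ ($H{\left(M \right)} = - 2 \cdot 2 M = - 4 M$)
$\left(10 + 0 \left(-2\right)\right)^{2} \left(H{\left(12 \right)} + 243\right) = \left(10 + 0 \left(-2\right)\right)^{2} \left(\left(-4\right) 12 + 243\right) = \left(10 + 0\right)^{2} \left(-48 + 243\right) = 10^{2} \cdot 195 = 100 \cdot 195 = 19500$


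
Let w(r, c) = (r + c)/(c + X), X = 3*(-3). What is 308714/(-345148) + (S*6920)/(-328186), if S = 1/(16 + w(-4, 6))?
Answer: -583460432683/651318263786 ≈ -0.89581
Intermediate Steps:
X = -9
w(r, c) = (c + r)/(-9 + c) (w(r, c) = (r + c)/(c - 9) = (c + r)/(-9 + c))
S = 3/46 (S = 1/(16 + (6 - 4)/(-9 + 6)) = 1/(16 + 2/(-3)) = 1/(16 - ⅓*2) = 1/(16 - ⅔) = 1/(46/3) = 3/46 ≈ 0.065217)
308714/(-345148) + (S*6920)/(-328186) = 308714/(-345148) + ((3/46)*6920)/(-328186) = 308714*(-1/345148) + (10380/23)*(-1/328186) = -154357/172574 - 5190/3774139 = -583460432683/651318263786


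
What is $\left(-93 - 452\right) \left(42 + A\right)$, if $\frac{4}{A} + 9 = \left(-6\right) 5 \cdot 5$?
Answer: $- \frac{3637330}{159} \approx -22876.0$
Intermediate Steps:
$A = - \frac{4}{159}$ ($A = \frac{4}{-9 + \left(-6\right) 5 \cdot 5} = \frac{4}{-9 - 150} = \frac{4}{-159} = 4 \left(- \frac{1}{159}\right) = - \frac{4}{159} \approx -0.025157$)
$\left(-93 - 452\right) \left(42 + A\right) = \left(-93 - 452\right) \left(42 - \frac{4}{159}\right) = \left(-545\right) \frac{6674}{159} = - \frac{3637330}{159}$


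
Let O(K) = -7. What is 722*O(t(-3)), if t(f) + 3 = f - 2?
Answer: -5054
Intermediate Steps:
t(f) = -5 + f (t(f) = -3 + (f - 2) = -3 + (-2 + f) = -5 + f)
722*O(t(-3)) = 722*(-7) = -5054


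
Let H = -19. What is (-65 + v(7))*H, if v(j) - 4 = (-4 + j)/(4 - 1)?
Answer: 1140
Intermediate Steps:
v(j) = 8/3 + j/3 (v(j) = 4 + (-4 + j)/(4 - 1) = 4 + (-4 + j)/3 = 4 + (-4 + j)*(⅓) = 4 + (-4/3 + j/3) = 8/3 + j/3)
(-65 + v(7))*H = (-65 + (8/3 + (⅓)*7))*(-19) = (-65 + (8/3 + 7/3))*(-19) = (-65 + 5)*(-19) = -60*(-19) = 1140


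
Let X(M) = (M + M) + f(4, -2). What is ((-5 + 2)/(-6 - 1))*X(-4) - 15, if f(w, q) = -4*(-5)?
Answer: -69/7 ≈ -9.8571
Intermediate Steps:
f(w, q) = 20
X(M) = 20 + 2*M (X(M) = (M + M) + 20 = 2*M + 20 = 20 + 2*M)
((-5 + 2)/(-6 - 1))*X(-4) - 15 = ((-5 + 2)/(-6 - 1))*(20 + 2*(-4)) - 15 = (-3/(-7))*(20 - 8) - 15 = -3*(-⅐)*12 - 15 = (3/7)*12 - 15 = 36/7 - 15 = -69/7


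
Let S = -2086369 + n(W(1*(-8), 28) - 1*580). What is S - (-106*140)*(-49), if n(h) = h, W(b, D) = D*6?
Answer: -2813941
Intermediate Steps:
W(b, D) = 6*D
S = -2086781 (S = -2086369 + (6*28 - 1*580) = -2086369 + (168 - 580) = -2086369 - 412 = -2086781)
S - (-106*140)*(-49) = -2086781 - (-106*140)*(-49) = -2086781 - (-14840)*(-49) = -2086781 - 1*727160 = -2086781 - 727160 = -2813941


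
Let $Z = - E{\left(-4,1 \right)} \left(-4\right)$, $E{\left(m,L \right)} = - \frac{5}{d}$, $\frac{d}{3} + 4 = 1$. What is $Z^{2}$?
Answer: $\frac{400}{81} \approx 4.9383$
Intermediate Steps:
$d = -9$ ($d = -12 + 3 \cdot 1 = -12 + 3 = -9$)
$E{\left(m,L \right)} = \frac{5}{9}$ ($E{\left(m,L \right)} = - \frac{5}{-9} = \left(-5\right) \left(- \frac{1}{9}\right) = \frac{5}{9}$)
$Z = \frac{20}{9}$ ($Z = \left(-1\right) \frac{5}{9} \left(-4\right) = \left(- \frac{5}{9}\right) \left(-4\right) = \frac{20}{9} \approx 2.2222$)
$Z^{2} = \left(\frac{20}{9}\right)^{2} = \frac{400}{81}$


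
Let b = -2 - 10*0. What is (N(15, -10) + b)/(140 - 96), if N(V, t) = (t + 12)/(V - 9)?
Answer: -5/132 ≈ -0.037879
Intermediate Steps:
b = -2 (b = -2 + 0 = -2)
N(V, t) = (12 + t)/(-9 + V)
(N(15, -10) + b)/(140 - 96) = ((12 - 10)/(-9 + 15) - 2)/(140 - 96) = (2/6 - 2)/44 = ((⅙)*2 - 2)*(1/44) = (⅓ - 2)*(1/44) = -5/3*1/44 = -5/132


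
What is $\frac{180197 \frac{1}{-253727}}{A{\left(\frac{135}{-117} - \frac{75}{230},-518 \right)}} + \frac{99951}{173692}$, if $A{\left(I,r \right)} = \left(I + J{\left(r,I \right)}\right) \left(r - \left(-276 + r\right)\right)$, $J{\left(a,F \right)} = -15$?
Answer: $\frac{749979747053611}{1302939900233460} \approx 0.57561$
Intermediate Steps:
$A{\left(I,r \right)} = -4140 + 276 I$ ($A{\left(I,r \right)} = \left(I - 15\right) \left(r - \left(-276 + r\right)\right) = \left(-15 + I\right) 276 = -4140 + 276 I$)
$\frac{180197 \frac{1}{-253727}}{A{\left(\frac{135}{-117} - \frac{75}{230},-518 \right)}} + \frac{99951}{173692} = \frac{180197 \frac{1}{-253727}}{-4140 + 276 \left(\frac{135}{-117} - \frac{75}{230}\right)} + \frac{99951}{173692} = \frac{180197 \left(- \frac{1}{253727}\right)}{-4140 + 276 \left(135 \left(- \frac{1}{117}\right) - \frac{15}{46}\right)} + 99951 \cdot \frac{1}{173692} = - \frac{180197}{253727 \left(-4140 + 276 \left(- \frac{15}{13} - \frac{15}{46}\right)\right)} + \frac{99951}{173692} = - \frac{180197}{253727 \left(-4140 + 276 \left(- \frac{885}{598}\right)\right)} + \frac{99951}{173692} = - \frac{180197}{253727 \left(-4140 - \frac{5310}{13}\right)} + \frac{99951}{173692} = - \frac{180197}{253727 \left(- \frac{59130}{13}\right)} + \frac{99951}{173692} = \left(- \frac{180197}{253727}\right) \left(- \frac{13}{59130}\right) + \frac{99951}{173692} = \frac{2342561}{15002877510} + \frac{99951}{173692} = \frac{749979747053611}{1302939900233460}$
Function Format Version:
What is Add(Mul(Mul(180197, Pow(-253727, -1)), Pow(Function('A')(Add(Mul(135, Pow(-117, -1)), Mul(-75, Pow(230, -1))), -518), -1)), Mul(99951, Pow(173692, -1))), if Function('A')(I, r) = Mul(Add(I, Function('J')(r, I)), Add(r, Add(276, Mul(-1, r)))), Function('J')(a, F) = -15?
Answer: Rational(749979747053611, 1302939900233460) ≈ 0.57561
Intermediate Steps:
Function('A')(I, r) = Add(-4140, Mul(276, I)) (Function('A')(I, r) = Mul(Add(I, -15), Add(r, Add(276, Mul(-1, r)))) = Mul(Add(-15, I), 276) = Add(-4140, Mul(276, I)))
Add(Mul(Mul(180197, Pow(-253727, -1)), Pow(Function('A')(Add(Mul(135, Pow(-117, -1)), Mul(-75, Pow(230, -1))), -518), -1)), Mul(99951, Pow(173692, -1))) = Add(Mul(Mul(180197, Pow(-253727, -1)), Pow(Add(-4140, Mul(276, Add(Mul(135, Pow(-117, -1)), Mul(-75, Pow(230, -1))))), -1)), Mul(99951, Pow(173692, -1))) = Add(Mul(Mul(180197, Rational(-1, 253727)), Pow(Add(-4140, Mul(276, Add(Mul(135, Rational(-1, 117)), Mul(-75, Rational(1, 230))))), -1)), Mul(99951, Rational(1, 173692))) = Add(Mul(Rational(-180197, 253727), Pow(Add(-4140, Mul(276, Add(Rational(-15, 13), Rational(-15, 46)))), -1)), Rational(99951, 173692)) = Add(Mul(Rational(-180197, 253727), Pow(Add(-4140, Mul(276, Rational(-885, 598))), -1)), Rational(99951, 173692)) = Add(Mul(Rational(-180197, 253727), Pow(Add(-4140, Rational(-5310, 13)), -1)), Rational(99951, 173692)) = Add(Mul(Rational(-180197, 253727), Pow(Rational(-59130, 13), -1)), Rational(99951, 173692)) = Add(Mul(Rational(-180197, 253727), Rational(-13, 59130)), Rational(99951, 173692)) = Add(Rational(2342561, 15002877510), Rational(99951, 173692)) = Rational(749979747053611, 1302939900233460)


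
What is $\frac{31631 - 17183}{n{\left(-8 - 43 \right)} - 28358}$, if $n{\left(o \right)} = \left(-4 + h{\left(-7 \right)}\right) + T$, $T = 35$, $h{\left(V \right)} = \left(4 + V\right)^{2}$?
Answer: $- \frac{7224}{14159} \approx -0.51021$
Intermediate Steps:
$n{\left(o \right)} = 40$ ($n{\left(o \right)} = \left(-4 + \left(4 - 7\right)^{2}\right) + 35 = \left(-4 + \left(-3\right)^{2}\right) + 35 = \left(-4 + 9\right) + 35 = 5 + 35 = 40$)
$\frac{31631 - 17183}{n{\left(-8 - 43 \right)} - 28358} = \frac{31631 - 17183}{40 - 28358} = \frac{14448}{-28318} = 14448 \left(- \frac{1}{28318}\right) = - \frac{7224}{14159}$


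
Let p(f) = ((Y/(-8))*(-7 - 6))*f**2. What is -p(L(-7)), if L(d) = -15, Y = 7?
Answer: -20475/8 ≈ -2559.4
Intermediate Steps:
p(f) = 91*f**2/8 (p(f) = ((7/(-8))*(-7 - 6))*f**2 = ((7*(-1/8))*(-13))*f**2 = (-7/8*(-13))*f**2 = 91*f**2/8)
-p(L(-7)) = -91*(-15)**2/8 = -91*225/8 = -1*20475/8 = -20475/8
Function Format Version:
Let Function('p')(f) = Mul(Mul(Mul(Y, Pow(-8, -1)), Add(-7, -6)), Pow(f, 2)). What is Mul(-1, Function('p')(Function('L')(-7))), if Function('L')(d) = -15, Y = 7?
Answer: Rational(-20475, 8) ≈ -2559.4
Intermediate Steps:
Function('p')(f) = Mul(Rational(91, 8), Pow(f, 2)) (Function('p')(f) = Mul(Mul(Mul(7, Pow(-8, -1)), Add(-7, -6)), Pow(f, 2)) = Mul(Mul(Mul(7, Rational(-1, 8)), -13), Pow(f, 2)) = Mul(Mul(Rational(-7, 8), -13), Pow(f, 2)) = Mul(Rational(91, 8), Pow(f, 2)))
Mul(-1, Function('p')(Function('L')(-7))) = Mul(-1, Mul(Rational(91, 8), Pow(-15, 2))) = Mul(-1, Mul(Rational(91, 8), 225)) = Mul(-1, Rational(20475, 8)) = Rational(-20475, 8)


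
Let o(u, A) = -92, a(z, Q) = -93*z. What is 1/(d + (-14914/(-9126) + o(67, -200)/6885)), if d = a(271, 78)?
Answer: -1163565/29323442708 ≈ -3.9680e-5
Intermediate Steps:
d = -25203 (d = -93*271 = -25203)
1/(d + (-14914/(-9126) + o(67, -200)/6885)) = 1/(-25203 + (-14914/(-9126) - 92/6885)) = 1/(-25203 + (-14914*(-1/9126) - 92*1/6885)) = 1/(-25203 + (7457/4563 - 92/6885)) = 1/(-25203 + 1885987/1163565) = 1/(-29323442708/1163565) = -1163565/29323442708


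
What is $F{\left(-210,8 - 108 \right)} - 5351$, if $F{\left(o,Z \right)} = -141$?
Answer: $-5492$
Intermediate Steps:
$F{\left(-210,8 - 108 \right)} - 5351 = -141 - 5351 = -5492$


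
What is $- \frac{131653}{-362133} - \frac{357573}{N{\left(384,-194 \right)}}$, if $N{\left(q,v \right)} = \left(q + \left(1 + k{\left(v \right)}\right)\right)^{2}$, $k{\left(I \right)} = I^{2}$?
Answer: $\frac{190187619263764}{523498175968653} \approx 0.3633$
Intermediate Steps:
$N{\left(q,v \right)} = \left(1 + q + v^{2}\right)^{2}$ ($N{\left(q,v \right)} = \left(q + \left(1 + v^{2}\right)\right)^{2} = \left(1 + q + v^{2}\right)^{2}$)
$- \frac{131653}{-362133} - \frac{357573}{N{\left(384,-194 \right)}} = - \frac{131653}{-362133} - \frac{357573}{\left(1 + 384 + \left(-194\right)^{2}\right)^{2}} = \left(-131653\right) \left(- \frac{1}{362133}\right) - \frac{357573}{\left(1 + 384 + 37636\right)^{2}} = \frac{131653}{362133} - \frac{357573}{38021^{2}} = \frac{131653}{362133} - \frac{357573}{1445596441} = \frac{190187619263764}{523498175968653}$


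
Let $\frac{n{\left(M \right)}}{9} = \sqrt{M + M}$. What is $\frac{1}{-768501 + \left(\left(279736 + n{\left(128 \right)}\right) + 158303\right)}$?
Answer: $- \frac{1}{330318} \approx -3.0274 \cdot 10^{-6}$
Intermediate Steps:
$n{\left(M \right)} = 9 \sqrt{2} \sqrt{M}$ ($n{\left(M \right)} = 9 \sqrt{M + M} = 9 \sqrt{2 M} = 9 \sqrt{2} \sqrt{M}$)
$\frac{1}{-768501 + \left(\left(279736 + n{\left(128 \right)}\right) + 158303\right)} = \frac{1}{-768501 + \left(\left(279736 + 9 \sqrt{2} \sqrt{128}\right) + 158303\right)} = \frac{1}{-768501 + \left(\left(279736 + 9 \sqrt{2} \cdot 8 \sqrt{2}\right) + 158303\right)} = \frac{1}{-768501 + \left(\left(279736 + 144\right) + 158303\right)} = \frac{1}{-768501 + \left(279880 + 158303\right)} = \frac{1}{-768501 + 438183} = \frac{1}{-330318} = - \frac{1}{330318}$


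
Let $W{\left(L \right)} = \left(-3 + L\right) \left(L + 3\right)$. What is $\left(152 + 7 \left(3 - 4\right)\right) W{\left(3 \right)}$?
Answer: $0$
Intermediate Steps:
$W{\left(L \right)} = \left(-3 + L\right) \left(3 + L\right)$
$\left(152 + 7 \left(3 - 4\right)\right) W{\left(3 \right)} = \left(152 + 7 \left(3 - 4\right)\right) \left(-9 + 3^{2}\right) = \left(152 + 7 \left(-1\right)\right) \left(-9 + 9\right) = \left(152 - 7\right) 0 = 145 \cdot 0 = 0$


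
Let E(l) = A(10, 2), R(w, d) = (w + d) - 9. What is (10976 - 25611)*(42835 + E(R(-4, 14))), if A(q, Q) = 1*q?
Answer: -627036575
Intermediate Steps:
R(w, d) = -9 + d + w (R(w, d) = (d + w) - 9 = -9 + d + w)
A(q, Q) = q
E(l) = 10
(10976 - 25611)*(42835 + E(R(-4, 14))) = (10976 - 25611)*(42835 + 10) = -14635*42845 = -627036575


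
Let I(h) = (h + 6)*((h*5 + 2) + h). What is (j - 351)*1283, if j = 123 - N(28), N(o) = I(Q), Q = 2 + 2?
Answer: -626104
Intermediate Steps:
Q = 4
I(h) = (2 + 6*h)*(6 + h) (I(h) = (6 + h)*((5*h + 2) + h) = (6 + h)*((2 + 5*h) + h) = (6 + h)*(2 + 6*h) = (2 + 6*h)*(6 + h))
N(o) = 260 (N(o) = 12 + 6*4² + 38*4 = 12 + 6*16 + 152 = 12 + 96 + 152 = 260)
j = -137 (j = 123 - 1*260 = 123 - 260 = -137)
(j - 351)*1283 = (-137 - 351)*1283 = -488*1283 = -626104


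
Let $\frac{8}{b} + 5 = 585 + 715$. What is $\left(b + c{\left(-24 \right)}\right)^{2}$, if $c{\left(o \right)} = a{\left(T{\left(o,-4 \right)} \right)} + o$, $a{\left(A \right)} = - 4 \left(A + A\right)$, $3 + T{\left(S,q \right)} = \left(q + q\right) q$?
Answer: $\frac{109900206144}{1677025} \approx 65533.0$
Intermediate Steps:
$T{\left(S,q \right)} = -3 + 2 q^{2}$ ($T{\left(S,q \right)} = -3 + \left(q + q\right) q = -3 + 2 q q = -3 + 2 q^{2}$)
$a{\left(A \right)} = - 8 A$ ($a{\left(A \right)} = - 4 \cdot 2 A = - 8 A$)
$b = \frac{8}{1295}$ ($b = \frac{8}{-5 + \left(585 + 715\right)} = \frac{8}{-5 + 1300} = \frac{8}{1295} \approx 0.0061776$)
$c{\left(o \right)} = -232 + o$ ($c{\left(o \right)} = - 8 \left(-3 + 2 \left(-4\right)^{2}\right) + o = - 8 \left(-3 + 2 \cdot 16\right) + o = - 8 \left(-3 + 32\right) + o = \left(-8\right) 29 + o = -232 + o$)
$\left(b + c{\left(-24 \right)}\right)^{2} = \left(\frac{8}{1295} - 256\right)^{2} = \left(- \frac{331512}{1295}\right)^{2} = \frac{109900206144}{1677025}$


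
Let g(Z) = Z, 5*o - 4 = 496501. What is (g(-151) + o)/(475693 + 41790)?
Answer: 99150/517483 ≈ 0.19160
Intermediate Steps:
o = 99301 (o = ⅘ + (⅕)*496501 = ⅘ + 496501/5 = 99301)
(g(-151) + o)/(475693 + 41790) = (-151 + 99301)/(475693 + 41790) = 99150/517483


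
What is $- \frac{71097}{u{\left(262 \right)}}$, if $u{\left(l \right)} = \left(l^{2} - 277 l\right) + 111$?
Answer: $\frac{23699}{1273} \approx 18.617$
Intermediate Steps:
$u{\left(l \right)} = 111 + l^{2} - 277 l$
$- \frac{71097}{u{\left(262 \right)}} = - \frac{71097}{111 + 262^{2} - 72574} = - \frac{71097}{111 + 68644 - 72574} = - \frac{71097}{-3819} = \left(-71097\right) \left(- \frac{1}{3819}\right) = \frac{23699}{1273}$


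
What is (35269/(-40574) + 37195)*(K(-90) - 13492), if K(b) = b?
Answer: -10248397662851/20287 ≈ -5.0517e+8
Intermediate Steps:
(35269/(-40574) + 37195)*(K(-90) - 13492) = (35269/(-40574) + 37195)*(-90 - 13492) = (35269*(-1/40574) + 37195)*(-13582) = (-35269/40574 + 37195)*(-13582) = (1509114661/40574)*(-13582) = -10248397662851/20287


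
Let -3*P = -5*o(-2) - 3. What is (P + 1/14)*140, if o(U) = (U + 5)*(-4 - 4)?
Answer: -5450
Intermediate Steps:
o(U) = -40 - 8*U (o(U) = (5 + U)*(-8) = -40 - 8*U)
P = -39 (P = -(-5*(-40 - 8*(-2)) - 3)/3 = -(-5*(-40 + 16) - 3)/3 = -(-5*(-24) - 3)/3 = -(120 - 3)/3 = -1/3*117 = -39)
(P + 1/14)*140 = (-39 + 1/14)*140 = -545/14*140 = -5450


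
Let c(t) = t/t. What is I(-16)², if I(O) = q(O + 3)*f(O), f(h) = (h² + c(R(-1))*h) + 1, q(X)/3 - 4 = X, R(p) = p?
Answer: 42341049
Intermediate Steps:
c(t) = 1
q(X) = 12 + 3*X
f(h) = 1 + h + h² (f(h) = (h² + 1*h) + 1 = (h² + h) + 1 = (h + h²) + 1 = 1 + h + h²)
I(O) = (21 + 3*O)*(1 + O + O²) (I(O) = (12 + 3*(O + 3))*(1 + O + O²) = (12 + 3*(3 + O))*(1 + O + O²) = (12 + (9 + 3*O))*(1 + O + O²) = (21 + 3*O)*(1 + O + O²))
I(-16)² = (3*(7 - 16)*(1 - 16 + (-16)²))² = (3*(-9)*(1 - 16 + 256))² = (3*(-9)*241)² = (-6507)² = 42341049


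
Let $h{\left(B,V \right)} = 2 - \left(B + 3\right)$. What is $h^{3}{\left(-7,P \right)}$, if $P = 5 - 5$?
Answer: $216$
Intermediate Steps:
$P = 0$ ($P = 5 - 5 = 0$)
$h{\left(B,V \right)} = -1 - B$ ($h{\left(B,V \right)} = 2 - \left(3 + B\right) = -1 - B$)
$h^{3}{\left(-7,P \right)} = \left(-1 - -7\right)^{3} = \left(-1 + 7\right)^{3} = 6^{3} = 216$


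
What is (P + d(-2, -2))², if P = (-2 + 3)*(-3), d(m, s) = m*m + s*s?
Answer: 25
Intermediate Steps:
d(m, s) = m² + s²
P = -3 (P = 1*(-3) = -3)
(P + d(-2, -2))² = (-3 + ((-2)² + (-2)²))² = (-3 + (4 + 4))² = (-3 + 8)² = 5² = 25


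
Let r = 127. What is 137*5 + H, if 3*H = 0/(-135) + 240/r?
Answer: 87075/127 ≈ 685.63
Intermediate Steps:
H = 80/127 (H = (0/(-135) + 240/127)/3 = (0*(-1/135) + 240*(1/127))/3 = (0 + 240/127)/3 = (⅓)*(240/127) = 80/127 ≈ 0.62992)
137*5 + H = 137*5 + 80/127 = 685 + 80/127 = 87075/127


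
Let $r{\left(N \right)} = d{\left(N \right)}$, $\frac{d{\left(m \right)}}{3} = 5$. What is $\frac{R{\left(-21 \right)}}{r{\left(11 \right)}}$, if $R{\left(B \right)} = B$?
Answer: $- \frac{7}{5} \approx -1.4$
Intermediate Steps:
$d{\left(m \right)} = 15$ ($d{\left(m \right)} = 3 \cdot 5 = 15$)
$r{\left(N \right)} = 15$
$\frac{R{\left(-21 \right)}}{r{\left(11 \right)}} = - \frac{21}{15} = \left(-21\right) \frac{1}{15} = - \frac{7}{5}$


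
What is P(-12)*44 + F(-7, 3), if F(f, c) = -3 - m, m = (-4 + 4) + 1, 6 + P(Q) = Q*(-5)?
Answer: 2372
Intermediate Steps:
P(Q) = -6 - 5*Q (P(Q) = -6 + Q*(-5) = -6 - 5*Q)
m = 1 (m = 0 + 1 = 1)
F(f, c) = -4 (F(f, c) = -3 - 1*1 = -3 - 1 = -4)
P(-12)*44 + F(-7, 3) = (-6 - 5*(-12))*44 - 4 = (-6 + 60)*44 - 4 = 54*44 - 4 = 2376 - 4 = 2372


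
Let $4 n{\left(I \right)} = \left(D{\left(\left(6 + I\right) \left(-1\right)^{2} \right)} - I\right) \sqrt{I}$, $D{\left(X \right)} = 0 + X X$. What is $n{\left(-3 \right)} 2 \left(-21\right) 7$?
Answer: $- 882 i \sqrt{3} \approx - 1527.7 i$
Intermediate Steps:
$D{\left(X \right)} = X^{2}$ ($D{\left(X \right)} = 0 + X^{2} = X^{2}$)
$n{\left(I \right)} = \frac{\sqrt{I} \left(\left(6 + I\right)^{2} - I\right)}{4}$ ($n{\left(I \right)} = \frac{\left(\left(\left(6 + I\right) \left(-1\right)^{2}\right)^{2} - I\right) \sqrt{I}}{4} = \frac{\left(\left(\left(6 + I\right) 1\right)^{2} - I\right) \sqrt{I}}{4} = \frac{\left(\left(6 + I\right)^{2} - I\right) \sqrt{I}}{4} = \frac{\sqrt{I} \left(\left(6 + I\right)^{2} - I\right)}{4}$)
$n{\left(-3 \right)} 2 \left(-21\right) 7 = \frac{\sqrt{-3} \left(\left(6 - 3\right)^{2} - -3\right)}{4} \cdot 2 \left(-21\right) 7 = \frac{i \sqrt{3} \left(3^{2} + 3\right)}{4} \left(\left(-42\right) 7\right) = \frac{i \sqrt{3} \left(9 + 3\right)}{4} \left(-294\right) = \frac{1}{4} i \sqrt{3} \cdot 12 \left(-294\right) = 3 i \sqrt{3} \left(-294\right) = - 882 i \sqrt{3}$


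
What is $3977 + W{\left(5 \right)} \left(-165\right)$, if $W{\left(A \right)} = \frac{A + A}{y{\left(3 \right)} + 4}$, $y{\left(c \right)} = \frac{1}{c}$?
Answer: $\frac{46751}{13} \approx 3596.2$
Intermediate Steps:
$W{\left(A \right)} = \frac{6 A}{13}$ ($W{\left(A \right)} = \frac{A + A}{\frac{1}{3} + 4} = \frac{2 A}{\frac{1}{3} + 4} = \frac{2 A}{\frac{13}{3}} = 2 A \frac{3}{13} = \frac{6 A}{13}$)
$3977 + W{\left(5 \right)} \left(-165\right) = 3977 + \frac{6}{13} \cdot 5 \left(-165\right) = 3977 + \frac{30}{13} \left(-165\right) = 3977 - \frac{4950}{13} = \frac{46751}{13}$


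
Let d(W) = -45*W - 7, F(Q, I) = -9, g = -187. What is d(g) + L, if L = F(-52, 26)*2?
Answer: 8390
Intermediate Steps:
d(W) = -7 - 45*W
L = -18 (L = -9*2 = -18)
d(g) + L = (-7 - 45*(-187)) - 18 = (-7 + 8415) - 18 = 8408 - 18 = 8390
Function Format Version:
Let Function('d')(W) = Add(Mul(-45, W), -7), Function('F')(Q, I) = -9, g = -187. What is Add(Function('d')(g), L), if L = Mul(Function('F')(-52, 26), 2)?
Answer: 8390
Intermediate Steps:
Function('d')(W) = Add(-7, Mul(-45, W))
L = -18 (L = Mul(-9, 2) = -18)
Add(Function('d')(g), L) = Add(Add(-7, Mul(-45, -187)), -18) = Add(Add(-7, 8415), -18) = Add(8408, -18) = 8390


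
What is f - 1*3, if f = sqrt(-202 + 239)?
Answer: -3 + sqrt(37) ≈ 3.0828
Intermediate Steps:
f = sqrt(37) ≈ 6.0828
f - 1*3 = sqrt(37) - 1*3 = sqrt(37) - 3 = -3 + sqrt(37)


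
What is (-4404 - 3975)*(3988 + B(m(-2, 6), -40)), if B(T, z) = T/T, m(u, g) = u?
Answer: -33423831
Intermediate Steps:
B(T, z) = 1
(-4404 - 3975)*(3988 + B(m(-2, 6), -40)) = (-4404 - 3975)*(3988 + 1) = -8379*3989 = -33423831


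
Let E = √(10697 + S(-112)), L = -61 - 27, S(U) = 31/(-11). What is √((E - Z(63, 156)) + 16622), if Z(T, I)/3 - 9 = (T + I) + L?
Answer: √(1960442 + 22*√323499)/11 ≈ 127.69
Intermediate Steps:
S(U) = -31/11 (S(U) = 31*(-1/11) = -31/11)
L = -88
E = 2*√323499/11 (E = √(10697 - 31/11) = √(117636/11) = 2*√323499/11 ≈ 103.41)
Z(T, I) = -237 + 3*I + 3*T (Z(T, I) = 27 + 3*((T + I) - 88) = 27 + 3*((I + T) - 88) = 27 + 3*(-88 + I + T) = 27 + (-264 + 3*I + 3*T) = -237 + 3*I + 3*T)
√((E - Z(63, 156)) + 16622) = √((2*√323499/11 - (-237 + 3*156 + 3*63)) + 16622) = √((2*√323499/11 - (-237 + 468 + 189)) + 16622) = √((2*√323499/11 - 1*420) + 16622) = √((2*√323499/11 - 420) + 16622) = √((-420 + 2*√323499/11) + 16622) = √(16202 + 2*√323499/11)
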